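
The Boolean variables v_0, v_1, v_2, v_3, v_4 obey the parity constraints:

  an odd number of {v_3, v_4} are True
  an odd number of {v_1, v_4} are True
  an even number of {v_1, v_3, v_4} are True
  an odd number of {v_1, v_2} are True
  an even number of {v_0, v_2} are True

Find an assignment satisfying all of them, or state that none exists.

v_0 = False, v_1 = True, v_2 = False, v_3 = True, v_4 = False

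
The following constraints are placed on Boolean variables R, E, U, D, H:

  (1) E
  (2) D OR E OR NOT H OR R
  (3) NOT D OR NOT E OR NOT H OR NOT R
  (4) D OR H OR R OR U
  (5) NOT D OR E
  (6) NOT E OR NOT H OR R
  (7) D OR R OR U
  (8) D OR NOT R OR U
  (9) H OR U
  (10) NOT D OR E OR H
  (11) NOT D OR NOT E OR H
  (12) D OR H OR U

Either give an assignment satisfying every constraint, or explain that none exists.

Unit clause (E) forces E = True.
Set R = False.
  then (NOT E OR NOT H OR R) forces H = False.
  then (H OR U) forces U = True.
  then (NOT D OR NOT E OR H) forces D = False.
All clauses satisfied.

R=F, E=T, U=T, D=F, H=F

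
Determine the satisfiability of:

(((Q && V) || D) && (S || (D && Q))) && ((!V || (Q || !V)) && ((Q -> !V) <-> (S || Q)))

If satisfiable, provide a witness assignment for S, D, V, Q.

S = True, D = True, V = False, Q = False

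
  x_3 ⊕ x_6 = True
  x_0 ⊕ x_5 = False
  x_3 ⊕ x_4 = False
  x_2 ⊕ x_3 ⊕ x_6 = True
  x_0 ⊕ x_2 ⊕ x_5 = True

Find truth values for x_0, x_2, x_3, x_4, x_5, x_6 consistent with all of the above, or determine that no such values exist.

Adding constraints 1, 2, 4, 5 mod 2: every variable appears an even number of times on the left, so the left side is 0.
But the right sides sum to 1 (mod 2). 0 ≠ 1 — the system is inconsistent.

Unsatisfiable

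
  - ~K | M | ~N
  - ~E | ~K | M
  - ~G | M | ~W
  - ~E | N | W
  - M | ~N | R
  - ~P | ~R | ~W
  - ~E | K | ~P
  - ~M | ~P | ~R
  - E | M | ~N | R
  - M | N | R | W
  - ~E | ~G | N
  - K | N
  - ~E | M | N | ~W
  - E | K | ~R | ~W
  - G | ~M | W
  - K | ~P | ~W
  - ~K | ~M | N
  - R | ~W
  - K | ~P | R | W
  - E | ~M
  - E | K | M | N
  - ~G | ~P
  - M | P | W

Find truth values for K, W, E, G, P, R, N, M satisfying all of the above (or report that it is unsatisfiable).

K=T, W=T, E=T, G=T, P=F, R=T, N=T, M=T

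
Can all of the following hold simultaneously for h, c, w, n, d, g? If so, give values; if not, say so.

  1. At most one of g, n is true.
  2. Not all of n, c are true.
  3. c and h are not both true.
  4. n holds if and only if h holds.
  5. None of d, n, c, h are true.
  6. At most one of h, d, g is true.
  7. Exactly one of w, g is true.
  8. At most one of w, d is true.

h = False, c = False, w = False, n = False, d = False, g = True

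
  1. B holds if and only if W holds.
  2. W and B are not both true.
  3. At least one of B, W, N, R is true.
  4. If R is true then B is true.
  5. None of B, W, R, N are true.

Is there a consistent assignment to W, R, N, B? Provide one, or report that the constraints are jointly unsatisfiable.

Case R = True:
  Constraint (5) is violated (R=T) — contradiction.
Case R = False:
  (5) forces B = False.
  (1) with B=F forces W = False.
  (3) with B=F, W=F, R=F forces N = True.
  Constraint (5) is violated (N=T) — contradiction.
Both cases fail — unsatisfiable.

Unsatisfiable — no assignment works.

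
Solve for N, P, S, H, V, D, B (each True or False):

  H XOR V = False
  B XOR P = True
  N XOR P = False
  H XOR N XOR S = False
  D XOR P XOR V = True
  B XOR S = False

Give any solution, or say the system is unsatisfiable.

N = True, P = True, S = False, H = True, V = True, D = True, B = False

H XOR V = T XOR T = False ✓
B XOR P = F XOR T = True ✓
N XOR P = T XOR T = False ✓
H XOR N XOR S = T XOR T XOR F = False ✓
D XOR P XOR V = T XOR T XOR T = True ✓
B XOR S = F XOR F = False ✓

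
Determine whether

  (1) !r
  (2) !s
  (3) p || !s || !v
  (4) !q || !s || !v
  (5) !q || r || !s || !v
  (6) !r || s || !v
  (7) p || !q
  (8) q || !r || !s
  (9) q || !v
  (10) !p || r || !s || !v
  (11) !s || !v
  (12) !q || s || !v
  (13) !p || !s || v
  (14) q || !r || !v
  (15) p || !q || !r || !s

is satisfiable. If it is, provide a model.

Unit clause (!r) forces r = False.
Unit clause (!s) forces s = False.
Set v = False.
Set p = False.
  then (p || !q) forces q = False.
All clauses satisfied.

r=F; v=F; s=F; p=F; q=F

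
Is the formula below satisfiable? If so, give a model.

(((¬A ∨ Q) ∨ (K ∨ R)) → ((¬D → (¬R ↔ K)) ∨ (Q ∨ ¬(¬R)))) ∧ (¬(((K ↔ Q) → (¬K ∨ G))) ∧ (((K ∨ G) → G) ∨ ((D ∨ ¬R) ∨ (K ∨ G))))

K=T, G=F, R=F, A=T, Q=T, D=F

  ((¬A ∨ Q) ∨ (K ∨ R)) → ((¬D → (¬R ↔ K)) ∨ (Q ∨ ¬(¬R))) = True
    (¬A ∨ Q) ∨ (K ∨ R) = True
      ¬A ∨ Q = True
        ¬A = False
      K ∨ R = True
    (¬D → (¬R ↔ K)) ∨ (Q ∨ ¬(¬R)) = True
      ¬D → (¬R ↔ K) = True
        ¬D = True
        ¬R ↔ K = True
          ¬R = True
      Q ∨ ¬(¬R) = True
        ¬(¬R) = False
          ¬R = True
  ¬(((K ↔ Q) → (¬K ∨ G))) ∧ (((K ∨ G) → G) ∨ ((D ∨ ¬R) ∨ (K ∨ G))) = True
    ¬(((K ↔ Q) → (¬K ∨ G))) = True
      (K ↔ Q) → (¬K ∨ G) = False
        K ↔ Q = True
        ¬K ∨ G = False
          ¬K = False
    ((K ∨ G) → G) ∨ ((D ∨ ¬R) ∨ (K ∨ G)) = True
      (K ∨ G) → G = False
        K ∨ G = True
      (D ∨ ¬R) ∨ (K ∨ G) = True
        D ∨ ¬R = True
          ¬R = True
        K ∨ G = True
Both conjuncts True, so the formula holds.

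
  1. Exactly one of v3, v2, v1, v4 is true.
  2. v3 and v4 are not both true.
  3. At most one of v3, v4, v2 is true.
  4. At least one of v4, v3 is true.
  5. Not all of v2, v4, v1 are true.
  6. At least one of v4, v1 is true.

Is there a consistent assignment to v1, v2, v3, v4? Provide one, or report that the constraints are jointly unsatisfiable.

v1 = False; v2 = False; v3 = False; v4 = True

  (1) {v3, v2, v1, v4}: 1 true — exactly one ✓
  (2) v3=F, v4=T — not both ✓
  (3) {v3, v4, v2}: 1 true — at most one ✓
  (4) {v4, v3}: 1 true — at least one ✓
  (5) {v2, v4, v1}: 1/3 true — not all ✓
  (6) {v4, v1}: 1 true — at least one ✓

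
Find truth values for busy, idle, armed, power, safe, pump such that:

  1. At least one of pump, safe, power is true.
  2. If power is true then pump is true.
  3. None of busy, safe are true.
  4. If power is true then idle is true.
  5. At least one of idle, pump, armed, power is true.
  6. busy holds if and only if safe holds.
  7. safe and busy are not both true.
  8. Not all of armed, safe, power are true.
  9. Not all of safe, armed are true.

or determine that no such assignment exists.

busy=F, idle=T, armed=T, power=F, safe=F, pump=T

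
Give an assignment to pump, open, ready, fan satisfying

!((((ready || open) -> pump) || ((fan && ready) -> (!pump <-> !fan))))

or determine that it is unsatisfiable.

pump: False, open: True, ready: True, fan: True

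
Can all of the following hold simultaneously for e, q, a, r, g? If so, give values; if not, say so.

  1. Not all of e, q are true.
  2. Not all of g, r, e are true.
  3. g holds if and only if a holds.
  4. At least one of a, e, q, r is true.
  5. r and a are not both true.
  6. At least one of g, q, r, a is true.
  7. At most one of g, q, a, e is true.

e: False; q: True; a: False; r: True; g: False

  (1) {e, q}: 1/2 true — not all ✓
  (2) {g, r, e}: 1/3 true — not all ✓
  (3) g=F, a=F — same ✓
  (4) {a, e, q, r}: 2 true — at least one ✓
  (5) r=T, a=F — not both ✓
  (6) {g, q, r, a}: 2 true — at least one ✓
  (7) {g, q, a, e}: 1 true — at most one ✓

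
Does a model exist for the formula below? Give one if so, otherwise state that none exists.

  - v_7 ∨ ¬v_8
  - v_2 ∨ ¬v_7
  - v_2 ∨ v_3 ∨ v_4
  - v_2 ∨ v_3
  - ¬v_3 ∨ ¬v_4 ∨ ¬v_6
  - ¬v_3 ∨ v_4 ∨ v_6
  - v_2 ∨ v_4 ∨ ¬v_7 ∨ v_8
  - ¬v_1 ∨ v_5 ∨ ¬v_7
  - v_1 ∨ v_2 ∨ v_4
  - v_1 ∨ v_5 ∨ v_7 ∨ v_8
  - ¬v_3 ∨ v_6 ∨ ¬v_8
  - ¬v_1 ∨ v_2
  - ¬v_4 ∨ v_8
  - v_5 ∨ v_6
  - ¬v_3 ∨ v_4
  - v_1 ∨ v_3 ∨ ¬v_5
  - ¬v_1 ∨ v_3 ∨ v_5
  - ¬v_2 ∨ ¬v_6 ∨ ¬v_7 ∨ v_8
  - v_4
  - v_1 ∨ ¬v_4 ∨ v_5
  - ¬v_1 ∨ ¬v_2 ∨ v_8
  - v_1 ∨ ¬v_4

v_1: True, v_2: True, v_3: False, v_4: True, v_5: True, v_6: True, v_7: True, v_8: True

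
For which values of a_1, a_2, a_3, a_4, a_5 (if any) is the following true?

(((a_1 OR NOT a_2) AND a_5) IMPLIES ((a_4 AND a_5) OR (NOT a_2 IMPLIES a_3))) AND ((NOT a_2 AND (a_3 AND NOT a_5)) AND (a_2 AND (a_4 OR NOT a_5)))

Case a_2 = True: the conjunct NOT a_2 is False.
Case a_2 = False: the conjunct a_2 is False.
Both cases fail — unsatisfiable.

Unsatisfiable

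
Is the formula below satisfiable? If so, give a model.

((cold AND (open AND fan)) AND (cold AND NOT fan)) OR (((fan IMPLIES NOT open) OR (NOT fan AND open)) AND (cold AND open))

fan: False, cold: True, open: True

  ((cold AND (open AND fan)) AND (cold AND NOT fan)) OR (((fan IMPLIES NOT open) OR (NOT fan AND open)) AND (cold AND open)) = True
    (cold AND (open AND fan)) AND (cold AND NOT fan) = False
      cold AND (open AND fan) = False
        open AND fan = False
      cold AND NOT fan = True
        NOT fan = True
    ((fan IMPLIES NOT open) OR (NOT fan AND open)) AND (cold AND open) = True
      (fan IMPLIES NOT open) OR (NOT fan AND open) = True
        fan IMPLIES NOT open = True
          NOT open = False
        NOT fan AND open = True
          NOT fan = True
      cold AND open = True
The formula evaluates to True.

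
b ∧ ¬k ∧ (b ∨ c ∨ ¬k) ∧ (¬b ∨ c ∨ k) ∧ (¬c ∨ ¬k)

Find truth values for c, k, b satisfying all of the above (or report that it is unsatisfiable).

Unit clause (b) forces b = True.
Unit clause (¬k) forces k = False.
In (¬b ∨ c ∨ k) only c is left, so c = True.
Check each clause:
  (b): b holds.
  (¬k): ¬k holds.
  (b ∨ c ∨ ¬k): b holds.
  (¬b ∨ c ∨ k): c holds.
  (¬c ∨ ¬k): ¬k holds.
All clauses satisfied.

c = True; k = False; b = True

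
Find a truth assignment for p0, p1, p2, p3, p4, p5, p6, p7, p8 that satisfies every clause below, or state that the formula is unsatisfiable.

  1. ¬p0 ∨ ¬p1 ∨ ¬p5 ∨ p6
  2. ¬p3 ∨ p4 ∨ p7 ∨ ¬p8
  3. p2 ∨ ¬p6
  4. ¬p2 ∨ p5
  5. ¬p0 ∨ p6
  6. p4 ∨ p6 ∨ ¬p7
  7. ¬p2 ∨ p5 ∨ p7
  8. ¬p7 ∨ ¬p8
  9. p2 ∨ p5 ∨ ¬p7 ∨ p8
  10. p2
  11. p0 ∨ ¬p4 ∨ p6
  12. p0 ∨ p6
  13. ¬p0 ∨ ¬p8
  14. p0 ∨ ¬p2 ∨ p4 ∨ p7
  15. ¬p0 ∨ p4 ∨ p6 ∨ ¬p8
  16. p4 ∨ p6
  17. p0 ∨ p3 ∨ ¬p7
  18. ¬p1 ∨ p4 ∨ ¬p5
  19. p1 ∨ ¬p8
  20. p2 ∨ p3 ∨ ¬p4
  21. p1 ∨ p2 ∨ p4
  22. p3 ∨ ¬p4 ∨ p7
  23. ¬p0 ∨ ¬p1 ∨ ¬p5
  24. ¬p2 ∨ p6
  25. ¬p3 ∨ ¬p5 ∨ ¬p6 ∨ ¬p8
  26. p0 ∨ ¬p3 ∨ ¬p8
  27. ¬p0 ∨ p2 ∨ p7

p0 = False; p1 = False; p2 = True; p3 = True; p4 = True; p5 = True; p6 = True; p7 = False; p8 = False

Unit clause (p2) forces p2 = True.
In (¬p2 ∨ p6) only p6 is left, so p6 = True.
In (¬p2 ∨ p5) only p5 is left, so p5 = True.
Set p0 = False.
Set p1 = False.
  then (p1 ∨ ¬p8) forces p8 = False.
Try p3 = False:
  (p0 ∨ p3 ∨ ¬p7) forces p7 = False.
  (p0 ∨ ¬p2 ∨ p4 ∨ p7) forces p4 = True.
  clause (p3 ∨ ¬p4 ∨ p7) is falsified — backtrack.
So p3 = True.
Set p4 = True.
Set p7 = False.
All clauses satisfied.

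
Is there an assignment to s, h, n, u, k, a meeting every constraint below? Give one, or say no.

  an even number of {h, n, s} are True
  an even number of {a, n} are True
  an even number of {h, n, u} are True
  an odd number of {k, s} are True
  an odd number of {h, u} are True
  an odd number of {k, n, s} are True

UNSATISFIABLE

Adding constraints 3, 4, 5, 6 mod 2: every variable appears an even number of times on the left, so the left side is 0.
But the right sides sum to 1 (mod 2). 0 ≠ 1 — the system is inconsistent.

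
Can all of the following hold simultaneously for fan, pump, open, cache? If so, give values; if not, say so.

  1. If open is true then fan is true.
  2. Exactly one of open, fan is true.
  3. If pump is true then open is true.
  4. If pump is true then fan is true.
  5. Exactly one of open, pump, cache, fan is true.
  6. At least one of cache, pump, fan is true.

fan = True, pump = False, open = False, cache = False

  (1) open=F ⇒ fan: vacuous ✓
  (2) {open, fan}: 1 true — exactly one ✓
  (3) pump=F ⇒ open: vacuous ✓
  (4) pump=F ⇒ fan: vacuous ✓
  (5) {open, pump, cache, fan}: 1 true — exactly one ✓
  (6) {cache, pump, fan}: 1 true — at least one ✓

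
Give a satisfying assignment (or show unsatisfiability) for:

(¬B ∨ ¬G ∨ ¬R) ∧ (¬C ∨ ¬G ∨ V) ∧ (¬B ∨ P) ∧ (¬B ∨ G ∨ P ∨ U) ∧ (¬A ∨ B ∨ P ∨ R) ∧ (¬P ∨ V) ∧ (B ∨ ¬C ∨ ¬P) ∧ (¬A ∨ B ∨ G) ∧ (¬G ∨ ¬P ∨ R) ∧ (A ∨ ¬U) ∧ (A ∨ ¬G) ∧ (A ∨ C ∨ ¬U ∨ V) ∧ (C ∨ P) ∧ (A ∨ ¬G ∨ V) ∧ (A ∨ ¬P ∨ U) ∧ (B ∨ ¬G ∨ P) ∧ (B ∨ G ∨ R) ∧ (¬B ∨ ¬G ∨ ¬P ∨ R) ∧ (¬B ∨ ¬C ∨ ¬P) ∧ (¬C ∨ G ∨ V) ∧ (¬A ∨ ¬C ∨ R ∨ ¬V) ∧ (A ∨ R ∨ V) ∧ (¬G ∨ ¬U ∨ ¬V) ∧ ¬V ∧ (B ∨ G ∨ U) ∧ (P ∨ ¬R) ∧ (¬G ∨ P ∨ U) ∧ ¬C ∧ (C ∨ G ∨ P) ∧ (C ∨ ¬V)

The formula is unsatisfiable.

Case C = True:
  Clause (¬C) is falsified — contradiction.
Case C = False:
  (C ∨ P) forces P = True.
  (¬P ∨ V) forces V = True.
  Clause (¬V) is falsified — contradiction.
Both cases fail, so the formula is unsatisfiable.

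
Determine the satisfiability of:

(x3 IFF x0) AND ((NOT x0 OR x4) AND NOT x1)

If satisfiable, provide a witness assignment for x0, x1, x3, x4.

x0: False; x1: False; x3: False; x4: True

  x3 IFF x0 = True
  (NOT x0 OR x4) AND NOT x1 = True
    NOT x0 OR x4 = True
      NOT x0 = True
    NOT x1 = True
Both conjuncts True, so the formula holds.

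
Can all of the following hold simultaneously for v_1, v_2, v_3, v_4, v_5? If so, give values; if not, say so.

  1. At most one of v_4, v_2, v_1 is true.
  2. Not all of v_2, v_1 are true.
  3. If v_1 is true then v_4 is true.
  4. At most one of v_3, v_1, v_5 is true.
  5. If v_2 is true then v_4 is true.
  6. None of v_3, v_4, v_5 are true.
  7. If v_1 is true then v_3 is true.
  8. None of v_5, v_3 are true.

v_1: False, v_2: False, v_3: False, v_4: False, v_5: False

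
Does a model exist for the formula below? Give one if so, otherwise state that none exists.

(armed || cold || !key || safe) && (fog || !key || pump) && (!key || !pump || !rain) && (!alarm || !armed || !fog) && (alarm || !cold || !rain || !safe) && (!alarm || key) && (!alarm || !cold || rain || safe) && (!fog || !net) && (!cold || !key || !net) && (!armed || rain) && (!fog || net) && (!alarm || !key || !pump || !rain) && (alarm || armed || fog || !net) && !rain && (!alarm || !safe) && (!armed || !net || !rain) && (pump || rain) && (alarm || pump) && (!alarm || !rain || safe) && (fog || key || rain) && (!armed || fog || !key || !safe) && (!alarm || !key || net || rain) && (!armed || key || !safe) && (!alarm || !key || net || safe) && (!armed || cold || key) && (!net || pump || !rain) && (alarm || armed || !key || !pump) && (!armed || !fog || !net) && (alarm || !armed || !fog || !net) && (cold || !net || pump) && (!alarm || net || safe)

The formula is unsatisfiable.

Case fog = True:
  (!fog || !net) forces net = False.
  Clause (!fog || net) is falsified — contradiction.
Case fog = False:
  (!rain) forces rain = False.
  (!armed || rain) forces armed = False.
  (pump || rain) forces pump = True.
  (fog || key || rain) forces key = True.
  (alarm || armed || !key || !pump) forces alarm = True.
  (!alarm || !safe) forces safe = False.
  (armed || cold || !key || safe) forces cold = True.
  Clause (!alarm || !cold || rain || safe) is falsified — contradiction.
Both cases fail, so the formula is unsatisfiable.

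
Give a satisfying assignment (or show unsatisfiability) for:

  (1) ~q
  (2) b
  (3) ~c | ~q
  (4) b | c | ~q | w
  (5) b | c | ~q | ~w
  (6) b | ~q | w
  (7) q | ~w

Unit clause (~q) forces q = False.
Unit clause (b) forces b = True.
In (q | ~w) only ~w is left, so w = False.
Set c = True.
All clauses satisfied.

w = False; c = True; q = False; b = True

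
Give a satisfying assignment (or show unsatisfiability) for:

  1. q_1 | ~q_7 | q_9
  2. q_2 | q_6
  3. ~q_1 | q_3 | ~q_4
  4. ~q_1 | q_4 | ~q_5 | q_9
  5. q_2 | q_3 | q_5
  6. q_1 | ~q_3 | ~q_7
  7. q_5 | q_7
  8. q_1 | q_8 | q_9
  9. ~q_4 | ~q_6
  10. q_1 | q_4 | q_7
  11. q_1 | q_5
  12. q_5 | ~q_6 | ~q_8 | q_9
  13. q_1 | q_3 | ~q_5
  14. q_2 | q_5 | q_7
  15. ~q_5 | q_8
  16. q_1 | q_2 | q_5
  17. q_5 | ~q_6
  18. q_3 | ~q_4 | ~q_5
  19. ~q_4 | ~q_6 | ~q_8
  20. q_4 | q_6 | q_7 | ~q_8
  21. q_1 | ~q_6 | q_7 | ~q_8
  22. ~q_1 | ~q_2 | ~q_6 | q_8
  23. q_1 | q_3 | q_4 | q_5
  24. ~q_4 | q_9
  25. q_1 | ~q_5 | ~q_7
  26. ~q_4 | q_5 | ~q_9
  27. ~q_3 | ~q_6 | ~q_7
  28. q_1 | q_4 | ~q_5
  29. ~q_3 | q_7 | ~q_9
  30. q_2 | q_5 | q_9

Set q_1 = True.
Set q_2 = True.
Set q_3 = True.
Set q_4 = False.
Set q_5 = False.
  then (q_5 | q_7) forces q_7 = True.
  then (q_5 | ~q_6) forces q_6 = False.
Set q_8 = True.
Set q_9 = True.
All clauses satisfied.

q_1 = True; q_2 = True; q_3 = True; q_4 = False; q_5 = False; q_6 = False; q_7 = True; q_8 = True; q_9 = True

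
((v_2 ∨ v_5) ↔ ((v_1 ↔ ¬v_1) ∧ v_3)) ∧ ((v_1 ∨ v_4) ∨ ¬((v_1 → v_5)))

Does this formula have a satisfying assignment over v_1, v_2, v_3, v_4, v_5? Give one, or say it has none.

v_1: False, v_2: False, v_3: False, v_4: True, v_5: False

  (v_2 ∨ v_5) ↔ ((v_1 ↔ ¬v_1) ∧ v_3) = True
    v_2 ∨ v_5 = False
    (v_1 ↔ ¬v_1) ∧ v_3 = False
      v_1 ↔ ¬v_1 = False
        ¬v_1 = True
  (v_1 ∨ v_4) ∨ ¬((v_1 → v_5)) = True
    v_1 ∨ v_4 = True
    ¬((v_1 → v_5)) = False
      v_1 → v_5 = True
Both conjuncts True, so the formula holds.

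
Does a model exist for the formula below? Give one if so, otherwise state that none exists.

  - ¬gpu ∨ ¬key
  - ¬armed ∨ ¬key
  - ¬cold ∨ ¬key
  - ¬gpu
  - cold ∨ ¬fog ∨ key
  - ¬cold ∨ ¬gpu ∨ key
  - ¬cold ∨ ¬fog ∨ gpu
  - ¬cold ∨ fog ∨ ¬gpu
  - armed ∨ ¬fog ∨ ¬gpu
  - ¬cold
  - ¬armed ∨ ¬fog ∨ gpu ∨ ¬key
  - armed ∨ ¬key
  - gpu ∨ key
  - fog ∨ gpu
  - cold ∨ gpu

No satisfying assignment exists.

Case gpu = True:
  Clause (¬gpu) is falsified — contradiction.
Case gpu = False:
  (¬cold) forces cold = False.
  Clause (cold ∨ gpu) is falsified — contradiction.
Both cases fail, so the formula is unsatisfiable.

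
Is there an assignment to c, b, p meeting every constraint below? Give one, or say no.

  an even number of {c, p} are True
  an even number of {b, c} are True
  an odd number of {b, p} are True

Unsatisfiable

Adding constraints 1, 2, 3 mod 2: every variable appears an even number of times on the left, so the left side is 0.
But the right sides sum to 1 (mod 2). 0 ≠ 1 — the system is inconsistent.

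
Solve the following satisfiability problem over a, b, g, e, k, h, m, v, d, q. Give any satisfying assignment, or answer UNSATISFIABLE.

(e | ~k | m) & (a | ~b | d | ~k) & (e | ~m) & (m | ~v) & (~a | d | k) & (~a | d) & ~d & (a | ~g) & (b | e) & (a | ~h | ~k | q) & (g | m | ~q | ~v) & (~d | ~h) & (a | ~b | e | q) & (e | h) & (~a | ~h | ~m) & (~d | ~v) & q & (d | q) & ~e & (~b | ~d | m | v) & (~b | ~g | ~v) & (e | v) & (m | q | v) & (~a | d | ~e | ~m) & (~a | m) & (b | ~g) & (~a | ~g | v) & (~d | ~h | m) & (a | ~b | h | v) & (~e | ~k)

Case e = True:
  Clause (~e) is falsified — contradiction.
Case e = False:
  (e | ~m) forces m = False.
  (e | ~k | m) forces k = False.
  (m | ~v) forces v = False.
  Clause (e | v) is falsified — contradiction.
Both cases fail, so the formula is unsatisfiable.

Unsatisfiable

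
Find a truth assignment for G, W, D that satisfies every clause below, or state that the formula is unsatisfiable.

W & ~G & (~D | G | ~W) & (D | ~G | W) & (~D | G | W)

G = False; W = True; D = False

Unit clause (W) forces W = True.
Unit clause (~G) forces G = False.
In (~D | G | ~W) only ~D is left, so D = False.
Check each clause:
  (W): W holds.
  (~G): ~G holds.
  (~D | G | ~W): ~D holds.
  (D | ~G | W): ~G holds.
  (~D | G | W): ~D holds.
All clauses satisfied.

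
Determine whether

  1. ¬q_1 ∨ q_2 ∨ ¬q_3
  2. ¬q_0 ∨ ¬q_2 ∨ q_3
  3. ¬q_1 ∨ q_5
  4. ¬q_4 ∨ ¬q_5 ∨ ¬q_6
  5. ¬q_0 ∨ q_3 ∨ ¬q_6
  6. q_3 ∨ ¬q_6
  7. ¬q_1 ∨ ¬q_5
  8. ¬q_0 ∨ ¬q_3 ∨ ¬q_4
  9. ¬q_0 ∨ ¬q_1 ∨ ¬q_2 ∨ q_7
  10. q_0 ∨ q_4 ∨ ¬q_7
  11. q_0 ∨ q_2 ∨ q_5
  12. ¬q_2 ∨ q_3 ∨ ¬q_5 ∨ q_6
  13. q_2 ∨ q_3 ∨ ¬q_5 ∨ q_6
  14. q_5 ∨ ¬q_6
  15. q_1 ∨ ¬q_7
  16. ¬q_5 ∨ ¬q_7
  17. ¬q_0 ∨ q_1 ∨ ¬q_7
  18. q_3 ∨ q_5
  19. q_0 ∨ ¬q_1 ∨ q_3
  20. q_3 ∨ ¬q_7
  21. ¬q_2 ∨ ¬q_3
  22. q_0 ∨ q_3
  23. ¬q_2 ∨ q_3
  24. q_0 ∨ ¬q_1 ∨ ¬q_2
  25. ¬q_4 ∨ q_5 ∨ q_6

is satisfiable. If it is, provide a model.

q_0: True, q_1: False, q_2: False, q_3: True, q_4: False, q_5: False, q_6: False, q_7: False

Set q_0 = True.
Try q_1 = True:
  (¬q_1 ∨ q_5) forces q_5 = True.
  clause (¬q_1 ∨ ¬q_5) is falsified — backtrack.
So q_1 = False.
  then (q_1 ∨ ¬q_7) forces q_7 = False.
Set q_2 = False.
Set q_3 = True.
  then (¬q_0 ∨ ¬q_3 ∨ ¬q_4) forces q_4 = False.
Set q_5 = False.
  then (q_5 ∨ ¬q_6) forces q_6 = False.
All clauses satisfied.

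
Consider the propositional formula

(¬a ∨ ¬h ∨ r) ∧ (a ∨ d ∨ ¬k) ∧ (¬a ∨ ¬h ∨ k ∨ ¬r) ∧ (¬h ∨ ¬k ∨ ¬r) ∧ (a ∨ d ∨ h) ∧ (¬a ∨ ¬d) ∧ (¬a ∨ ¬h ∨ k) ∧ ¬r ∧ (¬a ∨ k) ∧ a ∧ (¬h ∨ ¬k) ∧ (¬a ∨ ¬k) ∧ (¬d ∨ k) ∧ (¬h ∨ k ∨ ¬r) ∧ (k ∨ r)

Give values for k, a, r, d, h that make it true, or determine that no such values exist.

Unsatisfiable — no assignment works.

Case k = True:
  (¬r) forces r = False.
  (a) forces a = True.
  Clause (¬a ∨ ¬k) is falsified — contradiction.
Case k = False:
  (¬r) forces r = False.
  Clause (k ∨ r) is falsified — contradiction.
Both cases fail, so the formula is unsatisfiable.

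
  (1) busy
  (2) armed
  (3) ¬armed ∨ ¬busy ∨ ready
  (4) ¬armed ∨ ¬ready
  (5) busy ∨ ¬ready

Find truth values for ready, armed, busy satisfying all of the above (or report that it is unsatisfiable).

Case armed = True:
  (busy) forces busy = True.
  (¬armed ∨ ¬busy ∨ ready) forces ready = True.
  Clause (¬armed ∨ ¬ready) is falsified — contradiction.
Case armed = False:
  Clause (armed) is falsified — contradiction.
Both cases fail, so the formula is unsatisfiable.

The formula is unsatisfiable.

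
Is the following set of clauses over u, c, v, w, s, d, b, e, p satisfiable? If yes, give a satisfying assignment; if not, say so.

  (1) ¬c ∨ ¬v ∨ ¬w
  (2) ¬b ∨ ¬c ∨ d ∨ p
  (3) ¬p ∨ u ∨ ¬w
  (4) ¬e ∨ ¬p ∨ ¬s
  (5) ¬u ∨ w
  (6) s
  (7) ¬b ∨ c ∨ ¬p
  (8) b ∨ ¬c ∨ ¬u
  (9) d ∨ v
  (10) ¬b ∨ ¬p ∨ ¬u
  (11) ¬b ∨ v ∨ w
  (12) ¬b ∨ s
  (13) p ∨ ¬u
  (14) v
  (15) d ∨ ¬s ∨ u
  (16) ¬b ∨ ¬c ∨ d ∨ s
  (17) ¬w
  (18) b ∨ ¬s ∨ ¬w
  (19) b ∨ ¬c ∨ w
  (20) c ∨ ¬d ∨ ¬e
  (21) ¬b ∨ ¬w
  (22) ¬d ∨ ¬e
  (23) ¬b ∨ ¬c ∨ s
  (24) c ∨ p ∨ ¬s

Unit clause (s) forces s = True.
Unit clause (v) forces v = True.
Unit clause (¬w) forces w = False.
In (¬u ∨ w) only ¬u is left, so u = False.
In (d ∨ ¬s ∨ u) only d is left, so d = True.
In (¬d ∨ ¬e) only ¬e is left, so e = False.
Set c = True.
  then (b ∨ ¬c ∨ w) forces b = True.
Set p = True.
All clauses satisfied.

u=F, c=T, v=T, w=F, s=T, d=T, b=T, e=F, p=T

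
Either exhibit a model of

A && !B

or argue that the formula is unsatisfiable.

B = False; A = True

  !B = True
Both conjuncts True, so the formula holds.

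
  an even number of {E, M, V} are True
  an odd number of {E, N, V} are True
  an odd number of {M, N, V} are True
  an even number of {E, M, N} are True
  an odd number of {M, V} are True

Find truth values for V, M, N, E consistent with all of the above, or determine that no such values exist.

V=F, M=T, N=F, E=T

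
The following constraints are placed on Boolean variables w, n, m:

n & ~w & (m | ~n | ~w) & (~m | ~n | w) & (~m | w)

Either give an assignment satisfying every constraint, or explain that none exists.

w=F, n=T, m=F

Unit clause (n) forces n = True.
Unit clause (~w) forces w = False.
In (~m | ~n | w) only ~m is left, so m = False.
Check each clause:
  (n): n holds.
  (~w): ~w holds.
  (m | ~n | ~w): ~w holds.
  (~m | ~n | w): ~m holds.
  (~m | w): ~m holds.
All clauses satisfied.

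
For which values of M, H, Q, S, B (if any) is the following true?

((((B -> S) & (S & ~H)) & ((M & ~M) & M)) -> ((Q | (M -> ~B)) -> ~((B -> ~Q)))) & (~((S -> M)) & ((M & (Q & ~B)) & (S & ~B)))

Unsatisfiable

Case M = True: the conjunct ~((S -> M)) becomes ~((S -> True)) = False.
Case M = False: the conjunct M is False.
Both cases fail — unsatisfiable.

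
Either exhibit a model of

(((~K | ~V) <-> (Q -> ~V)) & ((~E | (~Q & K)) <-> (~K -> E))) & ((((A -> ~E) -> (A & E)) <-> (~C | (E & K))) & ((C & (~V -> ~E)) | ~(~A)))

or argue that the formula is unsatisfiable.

E: False; V: False; A: True; C: True; Q: True; K: True

  ((~K | ~V) <-> (Q -> ~V)) & ((~E | (~Q & K)) <-> (~K -> E)) = True
    (~K | ~V) <-> (Q -> ~V) = True
      ~K | ~V = True
        ~K = False
        ~V = True
      Q -> ~V = True
        ~V = True
    (~E | (~Q & K)) <-> (~K -> E) = True
      ~E | (~Q & K) = True
        ~E = True
        ~Q & K = False
          ~Q = False
      ~K -> E = True
        ~K = False
  (((A -> ~E) -> (A & E)) <-> (~C | (E & K))) & ((C & (~V -> ~E)) | ~(~A)) = True
    ((A -> ~E) -> (A & E)) <-> (~C | (E & K)) = True
      (A -> ~E) -> (A & E) = False
        A -> ~E = True
          ~E = True
        A & E = False
      ~C | (E & K) = False
        ~C = False
        E & K = False
    (C & (~V -> ~E)) | ~(~A) = True
      C & (~V -> ~E) = True
        ~V -> ~E = True
          ~V = True
          ~E = True
      ~(~A) = True
        ~A = False
Both conjuncts True, so the formula holds.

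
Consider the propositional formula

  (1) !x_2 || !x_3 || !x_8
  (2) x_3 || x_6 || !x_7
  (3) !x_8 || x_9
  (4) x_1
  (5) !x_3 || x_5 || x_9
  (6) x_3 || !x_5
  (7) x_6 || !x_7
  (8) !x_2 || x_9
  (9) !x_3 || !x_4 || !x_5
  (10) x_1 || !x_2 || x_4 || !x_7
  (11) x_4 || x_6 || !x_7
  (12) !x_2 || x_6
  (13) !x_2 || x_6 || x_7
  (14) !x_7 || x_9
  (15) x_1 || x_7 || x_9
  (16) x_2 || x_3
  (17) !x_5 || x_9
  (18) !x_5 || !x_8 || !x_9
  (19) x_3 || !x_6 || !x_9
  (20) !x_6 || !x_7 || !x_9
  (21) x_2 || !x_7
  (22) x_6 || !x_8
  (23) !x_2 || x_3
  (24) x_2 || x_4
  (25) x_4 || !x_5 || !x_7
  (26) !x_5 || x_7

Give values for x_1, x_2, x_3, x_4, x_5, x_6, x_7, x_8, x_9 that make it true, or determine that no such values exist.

Unit clause (x_1) forces x_1 = True.
Set x_2 = True.
  then (!x_2 || x_9) forces x_9 = True.
  then (!x_2 || x_6) forces x_6 = True.
  then (x_3 || !x_6 || !x_9) forces x_3 = True.
  then (!x_6 || !x_7 || !x_9) forces x_7 = False.
  then (!x_5 || x_7) forces x_5 = False.
  then (!x_2 || !x_3 || !x_8) forces x_8 = False.
Set x_4 = False.
All clauses satisfied.

x_1 = True; x_2 = True; x_3 = True; x_4 = False; x_5 = False; x_6 = True; x_7 = False; x_8 = False; x_9 = True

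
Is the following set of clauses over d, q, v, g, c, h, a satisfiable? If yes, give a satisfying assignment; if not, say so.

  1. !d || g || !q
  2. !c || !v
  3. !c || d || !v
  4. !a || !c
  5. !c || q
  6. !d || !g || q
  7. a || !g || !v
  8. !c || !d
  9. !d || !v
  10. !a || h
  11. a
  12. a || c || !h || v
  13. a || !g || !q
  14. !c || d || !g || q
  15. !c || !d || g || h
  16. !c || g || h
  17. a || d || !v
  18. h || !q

Unit clause (a) forces a = True.
In (!a || !c) only !c is left, so c = False.
In (!a || h) only h is left, so h = True.
Set d = True.
  then (!d || !v) forces v = False.
Set q = True.
  then (!d || g || !q) forces g = True.
All clauses satisfied.

d: True, q: True, v: False, g: True, c: False, h: True, a: True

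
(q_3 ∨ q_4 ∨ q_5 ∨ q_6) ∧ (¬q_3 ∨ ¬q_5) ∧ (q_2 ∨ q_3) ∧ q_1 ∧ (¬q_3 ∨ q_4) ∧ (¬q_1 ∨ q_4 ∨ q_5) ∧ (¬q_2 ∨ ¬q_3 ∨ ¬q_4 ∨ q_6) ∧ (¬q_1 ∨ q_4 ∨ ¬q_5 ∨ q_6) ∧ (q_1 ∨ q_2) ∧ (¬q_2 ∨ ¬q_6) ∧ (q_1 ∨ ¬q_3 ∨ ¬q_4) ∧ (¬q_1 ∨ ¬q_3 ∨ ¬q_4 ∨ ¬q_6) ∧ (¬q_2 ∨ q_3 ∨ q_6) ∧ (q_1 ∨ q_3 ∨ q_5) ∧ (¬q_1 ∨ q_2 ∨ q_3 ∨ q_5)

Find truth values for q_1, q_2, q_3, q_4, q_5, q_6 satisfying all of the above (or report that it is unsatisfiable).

Unit clause (q_1) forces q_1 = True.
Try q_2 = True:
  (¬q_2 ∨ ¬q_6) forces q_6 = False.
  (¬q_2 ∨ q_3 ∨ q_6) forces q_3 = True.
  (¬q_3 ∨ ¬q_5) forces q_5 = False.
  (¬q_3 ∨ q_4) forces q_4 = True.
  clause (¬q_2 ∨ ¬q_3 ∨ ¬q_4 ∨ q_6) is falsified — backtrack.
So q_2 = False.
  then (q_2 ∨ q_3) forces q_3 = True.
  then (¬q_3 ∨ q_4) forces q_4 = True.
  then (¬q_1 ∨ ¬q_3 ∨ ¬q_4 ∨ ¬q_6) forces q_6 = False.
  then (¬q_3 ∨ ¬q_5) forces q_5 = False.
All clauses satisfied.

q_1=T, q_2=F, q_3=T, q_4=T, q_5=F, q_6=F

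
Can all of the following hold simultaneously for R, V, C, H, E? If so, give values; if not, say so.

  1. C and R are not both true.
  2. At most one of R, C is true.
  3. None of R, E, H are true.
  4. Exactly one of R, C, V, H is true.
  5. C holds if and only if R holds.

R: False, V: True, C: False, H: False, E: False

  (1) C=F, R=F — not both ✓
  (2) {R, C}: 0 true — at most one ✓
  (3) {R, E, H}: 0 true — none ✓
  (4) {R, C, V, H}: 1 true — exactly one ✓
  (5) C=F, R=F — same ✓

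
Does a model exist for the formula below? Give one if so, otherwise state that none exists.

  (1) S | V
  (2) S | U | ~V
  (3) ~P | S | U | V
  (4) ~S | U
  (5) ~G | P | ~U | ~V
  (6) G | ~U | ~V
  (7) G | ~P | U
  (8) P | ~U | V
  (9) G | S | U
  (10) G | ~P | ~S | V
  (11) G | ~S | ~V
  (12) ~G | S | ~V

Try U = False:
  (~S | U) forces S = False.
  (S | V) forces V = True.
  clause (S | U | ~V) is falsified — backtrack.
So U = True.
Set S = True.
Set P = True.
Set G = True.
Set V = False.
All clauses satisfied.

U=T, S=T, P=T, G=T, V=F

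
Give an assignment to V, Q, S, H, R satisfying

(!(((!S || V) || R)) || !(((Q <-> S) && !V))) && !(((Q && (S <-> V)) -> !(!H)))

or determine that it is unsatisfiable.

V=F, Q=T, S=F, H=F, R=T

  !(((!S || V) || R)) || !(((Q <-> S) && !V)) = True
    !(((!S || V) || R)) = False
      (!S || V) || R = True
        !S || V = True
          !S = True
    !(((Q <-> S) && !V)) = True
      (Q <-> S) && !V = False
        Q <-> S = False
        !V = True
  !(((Q && (S <-> V)) -> !(!H))) = True
    (Q && (S <-> V)) -> !(!H) = False
      Q && (S <-> V) = True
        S <-> V = True
      !(!H) = False
        !H = True
Both conjuncts True, so the formula holds.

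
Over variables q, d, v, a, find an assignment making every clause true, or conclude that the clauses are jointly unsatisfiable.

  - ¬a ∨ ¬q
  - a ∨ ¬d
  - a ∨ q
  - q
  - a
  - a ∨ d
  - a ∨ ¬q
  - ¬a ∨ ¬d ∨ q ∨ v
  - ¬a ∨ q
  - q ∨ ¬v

Unsatisfiable — no assignment works.

Case q = True:
  (¬a ∨ ¬q) forces a = False.
  Clause (a) is falsified — contradiction.
Case q = False:
  Clause (q) is falsified — contradiction.
Both cases fail, so the formula is unsatisfiable.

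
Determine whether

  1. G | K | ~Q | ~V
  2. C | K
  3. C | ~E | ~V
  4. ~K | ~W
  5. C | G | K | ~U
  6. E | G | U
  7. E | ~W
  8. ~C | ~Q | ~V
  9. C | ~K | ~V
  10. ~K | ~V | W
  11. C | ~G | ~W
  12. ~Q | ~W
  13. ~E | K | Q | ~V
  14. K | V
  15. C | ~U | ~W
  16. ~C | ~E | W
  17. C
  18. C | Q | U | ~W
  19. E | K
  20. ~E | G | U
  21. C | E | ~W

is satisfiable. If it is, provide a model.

Unit clause (C) forces C = True.
Set G = True.
Try E = True:
  (~C | ~E | W) forces W = True.
  (~K | ~W) forces K = False.
  (~Q | ~W) forces Q = False.
  (~E | K | Q | ~V) forces V = False.
  clause (K | V) is falsified — backtrack.
So E = False.
  then (E | ~W) forces W = False.
  then (E | K) forces K = True.
  then (~K | ~V | W) forces V = False.
Set U = False.
Set Q = False.
All clauses satisfied.

G = True, E = False, V = False, U = False, C = True, K = True, W = False, Q = False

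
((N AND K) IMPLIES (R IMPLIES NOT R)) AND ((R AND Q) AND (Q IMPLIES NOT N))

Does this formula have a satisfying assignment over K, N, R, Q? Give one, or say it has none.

K = True, N = False, R = True, Q = True

  (N AND K) IMPLIES (R IMPLIES NOT R) = True
    N AND K = False
    R IMPLIES NOT R = False
      NOT R = False
  (R AND Q) AND (Q IMPLIES NOT N) = True
    R AND Q = True
    Q IMPLIES NOT N = True
      NOT N = True
Both conjuncts True, so the formula holds.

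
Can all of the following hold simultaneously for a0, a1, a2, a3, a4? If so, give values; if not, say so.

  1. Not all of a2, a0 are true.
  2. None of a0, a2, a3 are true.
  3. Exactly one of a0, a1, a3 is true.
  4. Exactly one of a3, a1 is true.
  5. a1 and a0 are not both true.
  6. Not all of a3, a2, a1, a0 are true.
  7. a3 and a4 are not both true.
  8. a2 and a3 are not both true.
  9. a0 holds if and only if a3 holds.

a0: False, a1: True, a2: False, a3: False, a4: True

  (1) {a2, a0}: 0/2 true — not all ✓
  (2) {a0, a2, a3}: 0 true — none ✓
  (3) {a0, a1, a3}: 1 true — exactly one ✓
  (4) {a3, a1}: 1 true — exactly one ✓
  (5) a1=T, a0=F — not both ✓
  (6) {a3, a2, a1, a0}: 1/4 true — not all ✓
  (7) a3=F, a4=T — not both ✓
  (8) a2=F, a3=F — not both ✓
  (9) a0=F, a3=F — same ✓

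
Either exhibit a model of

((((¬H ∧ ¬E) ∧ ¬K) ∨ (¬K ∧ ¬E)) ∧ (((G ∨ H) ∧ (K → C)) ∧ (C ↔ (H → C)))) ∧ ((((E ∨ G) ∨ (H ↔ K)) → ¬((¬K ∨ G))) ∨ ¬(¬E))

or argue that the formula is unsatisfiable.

C = True, H = True, K = False, G = False, E = False

  (((¬H ∧ ¬E) ∧ ¬K) ∨ (¬K ∧ ¬E)) ∧ (((G ∨ H) ∧ (K → C)) ∧ (C ↔ (H → C))) = True
    ((¬H ∧ ¬E) ∧ ¬K) ∨ (¬K ∧ ¬E) = True
      (¬H ∧ ¬E) ∧ ¬K = False
        ¬H ∧ ¬E = False
          ¬H = False
          ¬E = True
        ¬K = True
      ¬K ∧ ¬E = True
        ¬K = True
        ¬E = True
    ((G ∨ H) ∧ (K → C)) ∧ (C ↔ (H → C)) = True
      (G ∨ H) ∧ (K → C) = True
        G ∨ H = True
        K → C = True
      C ↔ (H → C) = True
        H → C = True
  (((E ∨ G) ∨ (H ↔ K)) → ¬((¬K ∨ G))) ∨ ¬(¬E) = True
    ((E ∨ G) ∨ (H ↔ K)) → ¬((¬K ∨ G)) = True
      (E ∨ G) ∨ (H ↔ K) = False
        E ∨ G = False
        H ↔ K = False
      ¬((¬K ∨ G)) = False
        ¬K ∨ G = True
          ¬K = True
    ¬(¬E) = False
      ¬E = True
Both conjuncts True, so the formula holds.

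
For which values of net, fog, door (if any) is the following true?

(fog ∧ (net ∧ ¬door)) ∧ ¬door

net = True, fog = True, door = False

  fog ∧ (net ∧ ¬door) = True
    net ∧ ¬door = True
      ¬door = True
  ¬door = True
Both conjuncts True, so the formula holds.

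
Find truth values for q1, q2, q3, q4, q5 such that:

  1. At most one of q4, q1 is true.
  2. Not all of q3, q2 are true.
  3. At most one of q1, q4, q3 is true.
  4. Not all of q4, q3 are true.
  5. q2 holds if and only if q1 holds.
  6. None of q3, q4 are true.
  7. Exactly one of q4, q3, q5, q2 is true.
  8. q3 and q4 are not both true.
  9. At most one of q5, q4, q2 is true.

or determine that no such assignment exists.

q1 = False, q2 = False, q3 = False, q4 = False, q5 = True

  (1) {q4, q1}: 0 true — at most one ✓
  (2) {q3, q2}: 0/2 true — not all ✓
  (3) {q1, q4, q3}: 0 true — at most one ✓
  (4) {q4, q3}: 0/2 true — not all ✓
  (5) q2=F, q1=F — same ✓
  (6) {q3, q4}: 0 true — none ✓
  (7) {q4, q3, q5, q2}: 1 true — exactly one ✓
  (8) q3=F, q4=F — not both ✓
  (9) {q5, q4, q2}: 1 true — at most one ✓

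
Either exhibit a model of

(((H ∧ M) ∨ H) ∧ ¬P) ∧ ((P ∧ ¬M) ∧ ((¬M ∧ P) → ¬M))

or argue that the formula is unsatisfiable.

The formula is unsatisfiable.

Case P = True: the conjunct ¬P is False.
Case P = False: the conjunct P is False.
Both cases fail — unsatisfiable.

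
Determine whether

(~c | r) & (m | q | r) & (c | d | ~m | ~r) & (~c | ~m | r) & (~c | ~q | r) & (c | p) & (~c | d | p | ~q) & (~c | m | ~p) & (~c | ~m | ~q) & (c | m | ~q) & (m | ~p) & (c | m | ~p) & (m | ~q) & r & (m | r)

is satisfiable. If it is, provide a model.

Unit clause (r) forces r = True.
Set d = True.
Set m = True.
Set q = False.
Set p = True.
Set c = False.
All clauses satisfied.

d=T; m=T; q=F; p=T; r=T; c=F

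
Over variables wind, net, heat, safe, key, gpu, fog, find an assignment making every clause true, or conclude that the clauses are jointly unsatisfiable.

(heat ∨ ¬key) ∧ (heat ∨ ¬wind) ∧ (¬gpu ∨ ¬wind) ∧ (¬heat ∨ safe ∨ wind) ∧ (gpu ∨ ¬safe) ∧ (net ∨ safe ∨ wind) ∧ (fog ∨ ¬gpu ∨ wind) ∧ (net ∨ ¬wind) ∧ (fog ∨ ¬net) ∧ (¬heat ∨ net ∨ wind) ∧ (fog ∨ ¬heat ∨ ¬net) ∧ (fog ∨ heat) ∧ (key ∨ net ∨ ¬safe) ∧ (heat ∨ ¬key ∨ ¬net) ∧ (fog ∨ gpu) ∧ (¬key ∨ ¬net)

wind = False; net = True; heat = False; safe = False; key = False; gpu = True; fog = True

Set wind = False.
Set net = True.
  then (fog ∨ ¬net) forces fog = True.
  then (¬key ∨ ¬net) forces key = False.
Set heat = False.
Set safe = False.
Set gpu = True.
All clauses satisfied.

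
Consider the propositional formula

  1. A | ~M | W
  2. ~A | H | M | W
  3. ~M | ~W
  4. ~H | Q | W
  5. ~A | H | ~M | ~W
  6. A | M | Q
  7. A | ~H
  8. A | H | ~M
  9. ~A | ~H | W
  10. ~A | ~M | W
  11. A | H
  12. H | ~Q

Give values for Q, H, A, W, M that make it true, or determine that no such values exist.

Set Q = True.
  then (H | ~Q) forces H = True.
  then (A | ~H) forces A = True.
  then (~A | ~H | W) forces W = True.
  then (~M | ~W) forces M = False.
All clauses satisfied.

Q: True, H: True, A: True, W: True, M: False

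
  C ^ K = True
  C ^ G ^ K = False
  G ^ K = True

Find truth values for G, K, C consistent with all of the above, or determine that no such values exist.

G = True, K = False, C = True

C ^ K = T ^ F = True ✓
C ^ G ^ K = T ^ T ^ F = False ✓
G ^ K = T ^ F = True ✓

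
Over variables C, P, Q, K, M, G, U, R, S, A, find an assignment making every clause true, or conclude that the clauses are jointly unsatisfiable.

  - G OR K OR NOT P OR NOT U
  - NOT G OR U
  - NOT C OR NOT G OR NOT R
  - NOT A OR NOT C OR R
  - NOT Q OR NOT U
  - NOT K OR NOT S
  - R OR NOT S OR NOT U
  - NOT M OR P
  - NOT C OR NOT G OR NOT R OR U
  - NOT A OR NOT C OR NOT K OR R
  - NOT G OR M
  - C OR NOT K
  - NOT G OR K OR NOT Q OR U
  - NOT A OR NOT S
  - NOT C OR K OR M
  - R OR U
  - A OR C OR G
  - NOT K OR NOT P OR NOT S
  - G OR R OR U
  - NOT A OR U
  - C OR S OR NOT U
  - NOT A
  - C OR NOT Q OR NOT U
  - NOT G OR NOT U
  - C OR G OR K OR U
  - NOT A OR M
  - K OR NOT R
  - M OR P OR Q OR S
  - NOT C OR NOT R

C: True; P: True; Q: False; K: True; M: False; G: False; U: True; R: False; S: False; A: False

Unit clause (NOT A) forces A = False.
Try C = False:
  (C OR NOT K) forces K = False.
  (A OR C OR G) forces G = True.
  (NOT G OR U) forces U = True.
  clause (NOT G OR NOT U) is falsified — backtrack.
So C = True.
  then (NOT C OR NOT R) forces R = False.
  then (R OR U) forces U = True.
  then (NOT G OR NOT U) forces G = False.
  then (NOT Q OR NOT U) forces Q = False.
  then (R OR NOT S OR NOT U) forces S = False.
Set P = True.
  then (G OR K OR NOT P OR NOT U) forces K = True.
Set M = False.
All clauses satisfied.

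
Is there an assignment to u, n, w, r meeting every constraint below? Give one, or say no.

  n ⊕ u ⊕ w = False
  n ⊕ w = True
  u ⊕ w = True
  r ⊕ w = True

u = True, n = True, w = False, r = True

n ⊕ u ⊕ w = T ⊕ T ⊕ F = False ✓
n ⊕ w = T ⊕ F = True ✓
u ⊕ w = T ⊕ F = True ✓
r ⊕ w = T ⊕ F = True ✓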